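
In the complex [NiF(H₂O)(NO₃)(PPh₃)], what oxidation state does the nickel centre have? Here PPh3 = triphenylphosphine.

No counter-ion: the bracketed complex is neutral.
Ligand charges: 1×PPh3 neutral; 1×H2O neutral; 1×F = -1; 1×NO3 = -1; sum -2.
Ni + (-2) = 0 ⇒ Ni is +2.

+2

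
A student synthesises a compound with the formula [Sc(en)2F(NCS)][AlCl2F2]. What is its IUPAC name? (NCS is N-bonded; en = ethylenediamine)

bis(ethylenediamine)fluoroisothiocyanatoscandium(III) dichlorodifluoroaluminate(III)

Both ions are complex: the cation is named first with the plain metal name, the anion second with the -ate form; each ion's ligands are alphabetised independently.
Aluminium is always +3 in its complexes; the anion's ligand charges sum to -4, so the complex anion is 1−.
A 1:1 salt means the cation carries the equal and opposite charge, 1+.
Cation: ligand charges sum to -2; for the ion to be 1+, Sc = +3.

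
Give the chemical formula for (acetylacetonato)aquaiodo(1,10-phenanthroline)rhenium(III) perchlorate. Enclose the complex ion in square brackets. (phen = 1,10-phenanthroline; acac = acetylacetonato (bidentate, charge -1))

[Re(acac)(H2O)I(phen)]ClO4

Ligands: 1 1,10-phenanthroline (phen, neutral), 1 aqua (H2O, neutral), 1 acetylacetonato (acac, -1), 1 iodo (I, -1). Ligand charge sum = -2.
With Re in oxidation state +3, the complex ion is [Re...]^1+.
Charge balance with perchlorate (-1) requires 1 complex ion per 1 perchlorate.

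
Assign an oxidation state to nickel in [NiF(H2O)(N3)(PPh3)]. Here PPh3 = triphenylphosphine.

+2

No counter-ion: the bracketed complex is neutral.
Ligand charges: 1×F = -1; 1×PPh3 neutral; 1×N3 = -1; 1×H2O neutral; sum -2.
Ni + (-2) = 0 ⇒ Ni is +2.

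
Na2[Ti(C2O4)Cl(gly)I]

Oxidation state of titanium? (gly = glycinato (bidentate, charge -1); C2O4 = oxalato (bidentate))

+3

2 sodium outside the brackets (+1 each) → the complex ion is 2−.
Ligand charges: 1×gly = -1; 1×Cl = -1; 1×I = -1; 1×C2O4 = -2; sum -5.
Ti + (-5) = 2− ⇒ Ti is +3.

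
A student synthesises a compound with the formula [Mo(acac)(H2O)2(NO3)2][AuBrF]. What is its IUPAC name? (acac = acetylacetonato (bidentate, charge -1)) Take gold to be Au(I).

Both ions are complex: the cation is named first with the plain metal name, the anion second with the -ate form; each ion's ligands are alphabetised independently.
Au is given as +1; the anion's ligand charges sum to -2, so the complex anion is 1−.
A 1:1 salt means the cation carries the equal and opposite charge, 1+.
Cation: ligand charges sum to -3; for the ion to be 1+, Mo = +4.

(acetylacetonato)diaquadinitratomolybdenum(IV) bromofluoroaurate(I)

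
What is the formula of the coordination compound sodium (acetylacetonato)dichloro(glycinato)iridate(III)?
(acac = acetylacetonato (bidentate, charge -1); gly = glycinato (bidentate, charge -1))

Na[Ir(acac)Cl2(gly)]

Ligands: 1 acetylacetonato (acac, -1), 2 chloro (Cl, -1), 1 glycinato (gly, -1). Ligand charge sum = -4.
With Ir in oxidation state +3, the complex ion is [Ir...]^1−.
Charge balance with sodium (+1) requires 1 complex ion per 1 sodium.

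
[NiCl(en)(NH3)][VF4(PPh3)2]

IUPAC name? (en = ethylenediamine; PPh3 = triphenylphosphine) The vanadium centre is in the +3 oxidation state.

amminechloro(ethylenediamine)nickel(II) tetrafluorobis(triphenylphosphine)vanadate(III)

Both ions are complex: the cation is named first with the plain metal name, the anion second with the -ate form; each ion's ligands are alphabetised independently.
V is given as +3; the anion's ligand charges sum to -4, so the complex anion is 1−.
A 1:1 salt means the cation carries the equal and opposite charge, 1+.
Cation: ligand charges sum to -1; for the ion to be 1+, Ni = +2.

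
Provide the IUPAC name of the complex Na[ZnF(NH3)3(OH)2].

sodium triamminefluorodihydroxozincate(II)

The 1 sodium counter-ion carries a total charge of +1, so each complex ion is 1−.
Ligand charges: 1×fluoro (-1 each), 3×ammine (neutral), 2×hydroxo (-1 each); total -3. So Zn + (-3) = 1−, giving Zn = +2.
The complex ion is anionic, so zinc takes the -ate form zincate(II).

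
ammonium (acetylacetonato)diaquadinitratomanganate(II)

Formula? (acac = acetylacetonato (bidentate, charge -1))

NH4[Mn(acac)(H2O)2(NO3)2]

Ligands: 1 acetylacetonato (acac, -1), 2 nitrato (NO3, -1), 2 aqua (H2O, neutral). Ligand charge sum = -3.
With Mn in oxidation state +2, the complex ion is [Mn...]^1−.
Charge balance with ammonium (+1) requires 1 complex ion per 1 ammonium.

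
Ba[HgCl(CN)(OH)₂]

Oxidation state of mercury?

+2

1 barium outside the brackets (+2 each) → the complex ion is 2−.
Ligand charges: 1×Cl = -1; 1×CN = -1; 2×OH = -2; sum -4.
Hg + (-4) = 2− ⇒ Hg is +2.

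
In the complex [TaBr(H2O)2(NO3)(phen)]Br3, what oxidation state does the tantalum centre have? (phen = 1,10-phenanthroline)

+5

3 bromide outside the brackets (-1 each) → the complex ion is 3+.
Ligand charges: 1×NO3 = -1; 1×phen neutral; 1×Br = -1; 2×H2O neutral; sum -2.
Ta + (-2) = 3+ ⇒ Ta is +5.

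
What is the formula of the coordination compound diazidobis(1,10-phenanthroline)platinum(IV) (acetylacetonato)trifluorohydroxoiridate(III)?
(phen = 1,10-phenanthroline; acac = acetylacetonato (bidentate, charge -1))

Cation [Pt…]: ligand charges -2, Pt(IV) ⇒ ion charge 2+.
Anion [Ir…]: ligand charges -5, Ir(III) ⇒ ion charge 2−.
One 2+ cation balances one 2− anion.

[Pt(N3)2(phen)2][Ir(acac)F3(OH)]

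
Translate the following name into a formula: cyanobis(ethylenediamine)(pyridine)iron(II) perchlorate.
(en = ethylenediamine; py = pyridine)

[Fe(CN)(en)2(py)]ClO4

Ligands: 1 cyano (CN, -1), 2 ethylenediamine (en, neutral), 1 pyridine (py, neutral). Ligand charge sum = -1.
With Fe in oxidation state +2, the complex ion is [Fe...]^1+.
Charge balance with perchlorate (-1) requires 1 complex ion per 1 perchlorate.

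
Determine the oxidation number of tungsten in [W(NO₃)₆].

+6

No counter-ion: the bracketed complex is neutral.
Ligand charges: 6×NO3 = -6; sum -6.
W + (-6) = 0 ⇒ W is +6.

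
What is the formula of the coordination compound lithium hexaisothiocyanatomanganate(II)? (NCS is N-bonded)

Ligands: 6 isothiocyanato (NCS, -1). Ligand charge sum = -6.
With Mn in oxidation state +2, the complex ion is [Mn...]^4−.
Charge balance with lithium (+1) requires 1 complex ion per 4 lithium.

Li4[Mn(NCS)6]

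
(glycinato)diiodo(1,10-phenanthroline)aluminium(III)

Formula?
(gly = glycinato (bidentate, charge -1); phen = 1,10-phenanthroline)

Ligands: 2 iodo (I, -1), 1 glycinato (gly, -1), 1 1,10-phenanthroline (phen, neutral). Ligand charge sum = -3.
With Al in oxidation state +3, the complex ion is [Al...].

[Al(gly)I2(phen)]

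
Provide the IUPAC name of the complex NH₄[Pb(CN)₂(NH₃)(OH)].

ammonium amminedicyanohydroxoplumbate(II)

The 1 ammonium counter-ion carries a total charge of +1, so each complex ion is 1−.
Ligand charges: 1×hydroxo (-1 each), 1×ammine (neutral), 2×cyano (-1 each); total -3. So Pb + (-3) = 1−, giving Pb = +2.
Ligands are named alphabetically: ammine before cyano before hydroxo.
The complex ion is anionic, so lead takes the -ate form plumbate(II).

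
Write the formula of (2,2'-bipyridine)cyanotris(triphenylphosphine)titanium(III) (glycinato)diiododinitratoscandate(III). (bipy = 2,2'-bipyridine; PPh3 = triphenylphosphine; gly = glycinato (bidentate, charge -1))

Cation [Ti…]: ligand charges -1, Ti(III) ⇒ ion charge 2+.
Anion [Sc…]: ligand charges -5, Sc(III) ⇒ ion charge 2−.
One 2+ cation balances one 2− anion.

[Ti(bipy)(CN)(PPh3)3][Sc(gly)I2(NO3)2]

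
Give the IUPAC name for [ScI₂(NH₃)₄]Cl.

The 1 chloride counter-ion carries a total charge of -1, so each complex ion is 1+.
Ligand charges: 4×ammine (neutral), 2×iodo (-1 each); total -2. So Sc + (-2) = 1+, giving Sc = +3.
Ligands are named alphabetically: ammine before iodo.

tetraamminediiodoscandium(III) chloride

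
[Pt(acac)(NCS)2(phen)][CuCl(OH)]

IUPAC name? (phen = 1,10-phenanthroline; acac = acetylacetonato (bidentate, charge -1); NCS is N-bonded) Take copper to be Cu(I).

Both ions are complex: the cation is named first with the plain metal name, the anion second with the -ate form; each ion's ligands are alphabetised independently.
Cu is given as +1; the anion's ligand charges sum to -2, so the complex anion is 1−.
A 1:1 salt means the cation carries the equal and opposite charge, 1+.
Cation: ligand charges sum to -3; for the ion to be 1+, Pt = +4.

(acetylacetonato)diisothiocyanato(1,10-phenanthroline)platinum(IV) chlorohydroxocuprate(I)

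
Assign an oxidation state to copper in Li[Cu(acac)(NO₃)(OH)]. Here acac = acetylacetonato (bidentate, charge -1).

+2

1 lithium outside the brackets (+1 each) → the complex ion is 1−.
Ligand charges: 1×NO3 = -1; 1×OH = -1; 1×acac = -1; sum -3.
Cu + (-3) = 1− ⇒ Cu is +2.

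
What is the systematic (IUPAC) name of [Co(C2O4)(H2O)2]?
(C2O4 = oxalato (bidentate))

diaquaoxalatocobalt(II)

There is no counter-ion, so the complex is neutral overall.
Ligand charges: 1×oxalato (-2 each), 2×aqua (neutral); total -2. So Co + (-2) = 0, giving Co = +2.
Ligands are named alphabetically: aqua before oxalato.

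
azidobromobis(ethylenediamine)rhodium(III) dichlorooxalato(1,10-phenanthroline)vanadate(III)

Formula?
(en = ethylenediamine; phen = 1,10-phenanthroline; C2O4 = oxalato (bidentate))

Cation [Rh…]: ligand charges -2, Rh(III) ⇒ ion charge 1+.
Anion [V…]: ligand charges -4, V(III) ⇒ ion charge 1−.
One 1+ cation balances one 1− anion.

[RhBr(en)2(N3)][V(C2O4)Cl2(phen)]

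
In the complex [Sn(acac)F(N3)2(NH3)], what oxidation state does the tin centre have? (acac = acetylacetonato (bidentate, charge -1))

+4

No counter-ion: the bracketed complex is neutral.
Ligand charges: 1×F = -1; 1×NH3 neutral; 1×acac = -1; 2×N3 = -2; sum -4.
Sn + (-4) = 0 ⇒ Sn is +4.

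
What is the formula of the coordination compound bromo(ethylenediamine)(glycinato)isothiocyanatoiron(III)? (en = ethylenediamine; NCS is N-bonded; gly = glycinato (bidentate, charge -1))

[FeBr(en)(gly)(NCS)]

Ligands: 1 bromo (Br, -1), 1 ethylenediamine (en, neutral), 1 isothiocyanato (NCS, -1), 1 glycinato (gly, -1). Ligand charge sum = -3.
With Fe in oxidation state +3, the complex ion is [Fe...].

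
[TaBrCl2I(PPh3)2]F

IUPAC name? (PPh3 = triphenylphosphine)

bromodichloroiodobis(triphenylphosphine)tantalum(V) fluoride

The 1 fluoride counter-ion carries a total charge of -1, so each complex ion is 1+.
Ligand charges: 1×bromo (-1 each), 1×iodo (-1 each), 2×chloro (-1 each), 2×triphenylphosphine (neutral); total -4. So Ta + (-4) = 1+, giving Ta = +5.
Ligands are named alphabetically: bromo before chloro before iodo before triphenylphosphine.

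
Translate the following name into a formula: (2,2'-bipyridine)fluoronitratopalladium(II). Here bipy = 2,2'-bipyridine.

[Pd(bipy)F(NO3)]

Ligands: 1 2,2'-bipyridine (bipy, neutral), 1 fluoro (F, -1), 1 nitrato (NO3, -1). Ligand charge sum = -2.
With Pd in oxidation state +2, the complex ion is [Pd...].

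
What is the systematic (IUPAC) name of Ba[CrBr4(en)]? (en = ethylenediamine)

The 1 barium counter-ion carries a total charge of +2, so each complex ion is 2−.
Ligand charges: 1×ethylenediamine (neutral), 4×bromo (-1 each); total -4. So Cr + (-4) = 2−, giving Cr = +2.
Ligands are named alphabetically: bromo before ethylenediamine.
The complex ion is anionic, so chromium takes the -ate form chromate(II).

barium tetrabromo(ethylenediamine)chromate(II)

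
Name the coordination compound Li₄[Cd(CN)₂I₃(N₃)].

The 4 lithium counter-ions carry a total charge of +4, so each complex ion is 4−.
Ligand charges: 2×cyano (-1 each), 3×iodo (-1 each), 1×azido (-1 each); total -6. So Cd + (-6) = 4−, giving Cd = +2.
Ligands are named alphabetically: azido before cyano before iodo.
The complex ion is anionic, so cadmium takes the -ate form cadmate(II).

lithium azidodicyanotriiodocadmate(II)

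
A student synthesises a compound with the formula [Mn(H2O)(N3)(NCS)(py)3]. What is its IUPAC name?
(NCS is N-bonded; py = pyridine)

aquaazidoisothiocyanatotris(pyridine)manganese(II)

There is no counter-ion, so the complex is neutral overall.
Ligand charges: 1×azido (-1 each), 1×isothiocyanato (-1 each), 3×pyridine (neutral), 1×aqua (neutral); total -2. So Mn + (-2) = 0, giving Mn = +2.
Ligands are named alphabetically: aqua before azido before isothiocyanato before pyridine.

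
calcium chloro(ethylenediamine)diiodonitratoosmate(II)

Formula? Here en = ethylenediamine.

Ca[OsCl(en)I2(NO3)]

Ligands: 2 iodo (I, -1), 1 chloro (Cl, -1), 1 nitrato (NO3, -1), 1 ethylenediamine (en, neutral). Ligand charge sum = -4.
With Os in oxidation state +2, the complex ion is [Os...]^2−.
Charge balance with calcium (+2) requires 1 complex ion per 1 calcium.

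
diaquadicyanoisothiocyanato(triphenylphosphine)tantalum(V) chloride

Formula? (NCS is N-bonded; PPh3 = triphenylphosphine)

Ligands: 1 isothiocyanato (NCS, -1), 2 cyano (CN, -1), 1 triphenylphosphine (PPh3, neutral), 2 aqua (H2O, neutral). Ligand charge sum = -3.
Charge balance with chloride (-1) requires 1 complex ion per 2 chloride.

[Ta(CN)2(H2O)2(NCS)(PPh3)]Cl2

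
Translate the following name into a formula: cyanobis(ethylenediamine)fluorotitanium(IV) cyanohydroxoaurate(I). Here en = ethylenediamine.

[Ti(CN)(en)2F][Au(CN)(OH)]2

Cation [Ti…]: ligand charges -2, Ti(IV) ⇒ ion charge 2+.
Anion [Au…]: ligand charges -2, Au(I) ⇒ ion charge 1−.
One 2+ cation requires 2 of the 1− anion.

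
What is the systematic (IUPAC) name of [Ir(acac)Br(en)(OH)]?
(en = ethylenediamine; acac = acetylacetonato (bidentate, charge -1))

(acetylacetonato)bromo(ethylenediamine)hydroxoiridium(III)

There is no counter-ion, so the complex is neutral overall.
Ligand charges: 1×ethylenediamine (neutral), 1×bromo (-1 each), 1×hydroxo (-1 each), 1×acetylacetonato (-1 each); total -3. So Ir + (-3) = 0, giving Ir = +3.
Ligands are named alphabetically: acetylacetonato before bromo before ethylenediamine before hydroxo.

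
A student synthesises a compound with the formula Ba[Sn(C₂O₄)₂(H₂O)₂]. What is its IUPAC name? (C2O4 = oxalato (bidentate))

The 1 barium counter-ion carries a total charge of +2, so each complex ion is 2−.
Ligand charges: 2×oxalato (-2 each), 2×aqua (neutral); total -4. So Sn + (-4) = 2−, giving Sn = +2.
Ligands are named alphabetically: aqua before oxalato.
The complex ion is anionic, so tin takes the -ate form stannate(II).

barium diaquadioxalatostannate(II)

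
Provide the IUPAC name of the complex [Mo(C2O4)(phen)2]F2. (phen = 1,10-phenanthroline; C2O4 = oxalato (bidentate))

The 2 fluoride counter-ions carry a total charge of -2, so each complex ion is 2+.
Ligand charges: 2×1,10-phenanthroline (neutral), 1×oxalato (-2 each); total -2. So Mo + (-2) = 2+, giving Mo = +4.
Ligands are named alphabetically: oxalato before phenanthroline.

oxalatobis(1,10-phenanthroline)molybdenum(IV) fluoride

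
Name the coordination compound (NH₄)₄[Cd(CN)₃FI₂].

The 4 ammonium counter-ions carry a total charge of +4, so each complex ion is 4−.
Ligand charges: 1×fluoro (-1 each), 2×iodo (-1 each), 3×cyano (-1 each); total -6. So Cd + (-6) = 4−, giving Cd = +2.
Ligands are named alphabetically: cyano before fluoro before iodo.
The complex ion is anionic, so cadmium takes the -ate form cadmate(II).

ammonium tricyanofluorodiiodocadmate(II)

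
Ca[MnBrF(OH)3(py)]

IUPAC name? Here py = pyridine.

The 1 calcium counter-ion carries a total charge of +2, so each complex ion is 2−.
Ligand charges: 3×hydroxo (-1 each), 1×fluoro (-1 each), 1×pyridine (neutral), 1×bromo (-1 each); total -5. So Mn + (-5) = 2−, giving Mn = +3.
The complex ion is anionic, so manganese takes the -ate form manganate(III).

calcium bromofluorotrihydroxo(pyridine)manganate(III)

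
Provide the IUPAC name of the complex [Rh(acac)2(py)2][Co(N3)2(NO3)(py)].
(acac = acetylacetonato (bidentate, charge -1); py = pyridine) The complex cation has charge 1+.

bis(acetylacetonato)bis(pyridine)rhodium(III) diazidonitrato(pyridine)cobaltate(II)

Both ions are complex: the cation is named first with the plain metal name, the anion second with the -ate form; each ion's ligands are alphabetised independently.
The complex cation is given as 1+; its ligand charges sum to -2, so Rh = +3.
A 1:1 salt means the anion carries the equal and opposite charge, 1−.
Anion: ligand charges sum to -3; for the ion to be 1−, Co = +2.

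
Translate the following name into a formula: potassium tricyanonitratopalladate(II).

K2[Pd(CN)3(NO3)]

Ligands: 3 cyano (CN, -1), 1 nitrato (NO3, -1). Ligand charge sum = -4.
With Pd in oxidation state +2, the complex ion is [Pd...]^2−.
Charge balance with potassium (+1) requires 1 complex ion per 2 potassium.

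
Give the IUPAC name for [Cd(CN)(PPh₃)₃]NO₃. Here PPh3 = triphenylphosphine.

cyanotris(triphenylphosphine)cadmium(II) nitrate

The 1 nitrate counter-ion carries a total charge of -1, so each complex ion is 1+.
Ligand charges: 3×triphenylphosphine (neutral), 1×cyano (-1 each); total -1. So Cd + (-1) = 1+, giving Cd = +2.
Ligands are named alphabetically: cyano before triphenylphosphine.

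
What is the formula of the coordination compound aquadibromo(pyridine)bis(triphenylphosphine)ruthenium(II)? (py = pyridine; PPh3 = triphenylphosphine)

[RuBr2(H2O)(PPh3)2(py)]

Ligands: 1 pyridine (py, neutral), 1 aqua (H2O, neutral), 2 bromo (Br, -1), 2 triphenylphosphine (PPh3, neutral). Ligand charge sum = -2.
With Ru in oxidation state +2, the complex ion is [Ru...].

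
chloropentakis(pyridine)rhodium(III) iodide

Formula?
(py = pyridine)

Ligands: 5 pyridine (py, neutral), 1 chloro (Cl, -1). Ligand charge sum = -1.
Charge balance with iodide (-1) requires 1 complex ion per 2 iodide.

[RhCl(py)5]I2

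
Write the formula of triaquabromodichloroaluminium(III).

[AlBrCl2(H2O)3]

Ligands: 1 bromo (Br, -1), 2 chloro (Cl, -1), 3 aqua (H2O, neutral). Ligand charge sum = -3.
With Al in oxidation state +3, the complex ion is [Al...].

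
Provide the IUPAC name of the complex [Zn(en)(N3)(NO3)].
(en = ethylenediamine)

There is no counter-ion, so the complex is neutral overall.
Ligand charges: 1×ethylenediamine (neutral), 1×nitrato (-1 each), 1×azido (-1 each); total -2. So Zn + (-2) = 0, giving Zn = +2.
Ligands are named alphabetically: azido before ethylenediamine before nitrato.

azido(ethylenediamine)nitratozinc(II)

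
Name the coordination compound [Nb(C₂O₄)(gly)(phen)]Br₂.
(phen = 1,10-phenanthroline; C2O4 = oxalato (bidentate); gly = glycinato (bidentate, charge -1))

The 2 bromide counter-ions carry a total charge of -2, so each complex ion is 2+.
Ligand charges: 1×1,10-phenanthroline (neutral), 1×oxalato (-2 each), 1×glycinato (-1 each); total -3. So Nb + (-3) = 2+, giving Nb = +5.
Ligands are named alphabetically: glycinato before oxalato before phenanthroline.

(glycinato)oxalato(1,10-phenanthroline)niobium(V) bromide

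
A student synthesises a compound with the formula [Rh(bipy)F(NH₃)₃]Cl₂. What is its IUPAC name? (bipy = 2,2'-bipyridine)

triammine(2,2'-bipyridine)fluororhodium(III) chloride

The 2 chloride counter-ions carry a total charge of -2, so each complex ion is 2+.
Ligand charges: 3×ammine (neutral), 1×fluoro (-1 each), 1×2,2'-bipyridine (neutral); total -1. So Rh + (-1) = 2+, giving Rh = +3.
Ligands are named alphabetically: ammine before bipyridine before fluoro.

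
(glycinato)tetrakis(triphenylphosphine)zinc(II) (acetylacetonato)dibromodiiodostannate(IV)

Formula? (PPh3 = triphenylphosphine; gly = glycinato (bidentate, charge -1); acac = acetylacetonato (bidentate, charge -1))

Cation [Zn…]: ligand charges -1, Zn(II) ⇒ ion charge 1+.
Anion [Sn…]: ligand charges -5, Sn(IV) ⇒ ion charge 1−.
One 1+ cation balances one 1− anion.

[Zn(gly)(PPh3)4][Sn(acac)Br2I2]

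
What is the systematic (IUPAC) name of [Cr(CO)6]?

hexacarbonylchromium(0)

There is no counter-ion, so the complex is neutral overall.
Ligand charges: 6×carbonyl (neutral); total 0. So Cr + (0) = 0, giving Cr = 0.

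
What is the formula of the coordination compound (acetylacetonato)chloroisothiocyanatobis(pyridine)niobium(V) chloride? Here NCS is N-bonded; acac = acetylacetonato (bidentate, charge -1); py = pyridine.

[Nb(acac)Cl(NCS)(py)2]Cl2

Ligands: 1 isothiocyanato (NCS, -1), 1 acetylacetonato (acac, -1), 2 pyridine (py, neutral), 1 chloro (Cl, -1). Ligand charge sum = -3.
With Nb in oxidation state +5, the complex ion is [Nb...]^2+.
Charge balance with chloride (-1) requires 1 complex ion per 2 chloride.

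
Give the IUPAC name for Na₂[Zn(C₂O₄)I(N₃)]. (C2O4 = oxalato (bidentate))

sodium azidoiodooxalatozincate(II)

The 2 sodium counter-ions carry a total charge of +2, so each complex ion is 2−.
Ligand charges: 1×oxalato (-2 each), 1×azido (-1 each), 1×iodo (-1 each); total -4. So Zn + (-4) = 2−, giving Zn = +2.
Ligands are named alphabetically: azido before iodo before oxalato.
The complex ion is anionic, so zinc takes the -ate form zincate(II).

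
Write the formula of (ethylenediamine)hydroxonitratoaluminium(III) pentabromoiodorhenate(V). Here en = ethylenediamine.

[Al(en)(NO3)(OH)][ReBr5I]

Cation [Al…]: ligand charges -2, Al(III) ⇒ ion charge 1+.
Anion [Re…]: ligand charges -6, Re(V) ⇒ ion charge 1−.
One 1+ cation balances one 1− anion.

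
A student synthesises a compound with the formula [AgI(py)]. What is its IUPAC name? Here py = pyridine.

iodo(pyridine)silver(I)

There is no counter-ion, so the complex is neutral overall.
Ligand charges: 1×iodo (-1 each), 1×pyridine (neutral); total -1. So Ag + (-1) = 0, giving Ag = +1.
Ligands are named alphabetically: iodo before pyridine.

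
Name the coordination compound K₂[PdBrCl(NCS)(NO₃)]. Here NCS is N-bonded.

potassium bromochloroisothiocyanatonitratopalladate(II)

The 2 potassium counter-ions carry a total charge of +2, so each complex ion is 2−.
Ligand charges: 1×isothiocyanato (-1 each), 1×chloro (-1 each), 1×bromo (-1 each), 1×nitrato (-1 each); total -4. So Pd + (-4) = 2−, giving Pd = +2.
Ligands are named alphabetically: bromo before chloro before isothiocyanato before nitrato.
The complex ion is anionic, so palladium takes the -ate form palladate(II).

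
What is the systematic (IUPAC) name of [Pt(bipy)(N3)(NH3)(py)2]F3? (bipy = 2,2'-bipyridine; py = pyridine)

ammineazido(2,2'-bipyridine)bis(pyridine)platinum(IV) fluoride

The 3 fluoride counter-ions carry a total charge of -3, so each complex ion is 3+.
Ligand charges: 1×2,2'-bipyridine (neutral), 1×ammine (neutral), 2×pyridine (neutral), 1×azido (-1 each); total -1. So Pt + (-1) = 3+, giving Pt = +4.
Ligands are named alphabetically: ammine before azido before bipyridine before pyridine.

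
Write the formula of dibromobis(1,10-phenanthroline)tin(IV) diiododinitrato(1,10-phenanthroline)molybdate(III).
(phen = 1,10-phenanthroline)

Cation [Sn…]: ligand charges -2, Sn(IV) ⇒ ion charge 2+.
Anion [Mo…]: ligand charges -4, Mo(III) ⇒ ion charge 1−.
One 2+ cation requires 2 of the 1− anion.

[SnBr2(phen)2][MoI2(NO3)2(phen)]2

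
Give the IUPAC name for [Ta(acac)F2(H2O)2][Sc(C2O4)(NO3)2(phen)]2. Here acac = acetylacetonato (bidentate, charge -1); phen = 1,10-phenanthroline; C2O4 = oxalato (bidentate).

Scandium is always +3 in its complexes; the anion's ligand charges sum to -4, so the complex anion is 1−.
With 2 anions per cation, the cation must be 2×1 = 2+.
Cation: ligand charges sum to -3; for the ion to be 2+, Ta = +5.

(acetylacetonato)diaquadifluorotantalum(V) dinitratooxalato(1,10-phenanthroline)scandate(III)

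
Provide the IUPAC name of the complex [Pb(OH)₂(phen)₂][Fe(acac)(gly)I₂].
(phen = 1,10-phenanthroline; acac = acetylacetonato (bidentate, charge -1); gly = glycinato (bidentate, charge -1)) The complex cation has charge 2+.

The complex cation is given as 2+; its ligand charges sum to -2, so Pb = +4.
A 1:1 salt means the anion carries the equal and opposite charge, 2−.
Anion: ligand charges sum to -4; for the ion to be 2−, Fe = +2.

dihydroxobis(1,10-phenanthroline)lead(IV) (acetylacetonato)(glycinato)diiodoferrate(II)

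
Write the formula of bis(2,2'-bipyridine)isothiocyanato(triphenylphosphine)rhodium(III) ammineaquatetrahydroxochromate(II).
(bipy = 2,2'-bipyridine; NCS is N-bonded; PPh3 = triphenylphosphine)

Cation [Rh…]: ligand charges -1, Rh(III) ⇒ ion charge 2+.
Anion [Cr…]: ligand charges -4, Cr(II) ⇒ ion charge 2−.

[Rh(bipy)2(NCS)(PPh3)][Cr(H2O)(NH3)(OH)4]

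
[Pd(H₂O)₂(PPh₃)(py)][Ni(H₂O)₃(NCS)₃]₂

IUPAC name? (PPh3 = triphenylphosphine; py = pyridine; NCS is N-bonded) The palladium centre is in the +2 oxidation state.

Both ions are complex: the cation is named first with the plain metal name, the anion second with the -ate form; each ion's ligands are alphabetised independently.
Pd is given as +2; the cation's ligand charges sum to 0, so the complex cation is 2+.
With 2 anions per cation, each anion must be 2/2 = 1−.
Anion: ligand charges sum to -3; for the ion to be 1−, Ni = +2.

diaqua(pyridine)(triphenylphosphine)palladium(II) triaquatriisothiocyanatonickelate(II)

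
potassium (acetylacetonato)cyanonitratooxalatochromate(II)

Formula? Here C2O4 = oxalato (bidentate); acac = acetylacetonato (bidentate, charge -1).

K3[Cr(acac)(C2O4)(CN)(NO3)]

Ligands: 1 oxalato (C2O4, -2), 1 cyano (CN, -1), 1 nitrato (NO3, -1), 1 acetylacetonato (acac, -1). Ligand charge sum = -5.
Charge balance with potassium (+1) requires 1 complex ion per 3 potassium.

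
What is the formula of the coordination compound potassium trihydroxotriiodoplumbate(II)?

K4[PbI3(OH)3]

Ligands: 3 iodo (I, -1), 3 hydroxo (OH, -1). Ligand charge sum = -6.
With Pb in oxidation state +2, the complex ion is [Pb...]^4−.
Charge balance with potassium (+1) requires 1 complex ion per 4 potassium.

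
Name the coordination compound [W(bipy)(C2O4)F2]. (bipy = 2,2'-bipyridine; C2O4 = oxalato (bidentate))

There is no counter-ion, so the complex is neutral overall.
Ligand charges: 1×2,2'-bipyridine (neutral), 2×fluoro (-1 each), 1×oxalato (-2 each); total -4. So W + (-4) = 0, giving W = +4.
Ligands are named alphabetically: bipyridine before fluoro before oxalato.

(2,2'-bipyridine)difluorooxalatotungsten(IV)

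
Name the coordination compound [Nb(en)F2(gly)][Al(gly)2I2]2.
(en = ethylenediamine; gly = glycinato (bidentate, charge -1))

(ethylenediamine)difluoro(glycinato)niobium(V) bis(glycinato)diiodoaluminate(III)

Both ions are complex: the cation is named first with the plain metal name, the anion second with the -ate form; each ion's ligands are alphabetised independently.
Aluminium is always +3 in its complexes; the anion's ligand charges sum to -4, so the complex anion is 1−.
With 2 anions per cation, the cation must be 2×1 = 2+.
Cation: ligand charges sum to -3; for the ion to be 2+, Nb = +5.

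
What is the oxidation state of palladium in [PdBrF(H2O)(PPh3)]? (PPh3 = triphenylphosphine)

No counter-ion: the bracketed complex is neutral.
Ligand charges: 1×F = -1; 1×Br = -1; 1×PPh3 neutral; 1×H2O neutral; sum -2.
Pd + (-2) = 0 ⇒ Pd is +2.

+2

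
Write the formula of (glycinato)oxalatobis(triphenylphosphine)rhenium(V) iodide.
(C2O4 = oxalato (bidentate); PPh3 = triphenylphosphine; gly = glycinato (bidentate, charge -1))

Ligands: 1 oxalato (C2O4, -2), 2 triphenylphosphine (PPh3, neutral), 1 glycinato (gly, -1). Ligand charge sum = -3.
With Re in oxidation state +5, the complex ion is [Re...]^2+.
Charge balance with iodide (-1) requires 1 complex ion per 2 iodide.

[Re(C2O4)(gly)(PPh3)2]I2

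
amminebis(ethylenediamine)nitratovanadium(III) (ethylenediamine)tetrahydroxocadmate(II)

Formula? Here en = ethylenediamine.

[V(en)2(NH3)(NO3)][Cd(en)(OH)4]

Cation [V…]: ligand charges -1, V(III) ⇒ ion charge 2+.
Anion [Cd…]: ligand charges -4, Cd(II) ⇒ ion charge 2−.
One 2+ cation balances one 2− anion.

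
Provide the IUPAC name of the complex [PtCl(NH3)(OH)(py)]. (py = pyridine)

There is no counter-ion, so the complex is neutral overall.
Ligand charges: 1×chloro (-1 each), 1×hydroxo (-1 each), 1×pyridine (neutral), 1×ammine (neutral); total -2. So Pt + (-2) = 0, giving Pt = +2.
Ligands are named alphabetically: ammine before chloro before hydroxo before pyridine.

amminechlorohydroxo(pyridine)platinum(II)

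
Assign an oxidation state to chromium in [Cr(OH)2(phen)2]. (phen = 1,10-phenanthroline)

+2

No counter-ion: the bracketed complex is neutral.
Ligand charges: 2×OH = -2; 2×phen neutral; sum -2.
Cr + (-2) = 0 ⇒ Cr is +2.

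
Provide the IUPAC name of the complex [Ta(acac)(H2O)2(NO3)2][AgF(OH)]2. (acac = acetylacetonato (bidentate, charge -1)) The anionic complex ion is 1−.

(acetylacetonato)diaquadinitratotantalum(V) fluorohydroxoargentate(I)

Both ions are complex: the cation is named first with the plain metal name, the anion second with the -ate form; each ion's ligands are alphabetised independently.
The complex anion is given as 1−; its ligand charges sum to -2, so Ag = +1.
With 2 anions per cation, the cation must be 2×1 = 2+.
Cation: ligand charges sum to -3; for the ion to be 2+, Ta = +5.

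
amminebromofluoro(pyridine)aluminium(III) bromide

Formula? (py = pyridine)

Ligands: 1 fluoro (F, -1), 1 bromo (Br, -1), 1 pyridine (py, neutral), 1 ammine (NH3, neutral). Ligand charge sum = -2.
With Al in oxidation state +3, the complex ion is [Al...]^1+.
Charge balance with bromide (-1) requires 1 complex ion per 1 bromide.

[AlBrF(NH3)(py)]Br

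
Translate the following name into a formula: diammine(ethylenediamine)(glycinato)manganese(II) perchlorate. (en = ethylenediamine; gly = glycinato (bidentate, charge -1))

Ligands: 2 ammine (NH3, neutral), 1 ethylenediamine (en, neutral), 1 glycinato (gly, -1). Ligand charge sum = -1.
Charge balance with perchlorate (-1) requires 1 complex ion per 1 perchlorate.

[Mn(en)(gly)(NH3)2]ClO4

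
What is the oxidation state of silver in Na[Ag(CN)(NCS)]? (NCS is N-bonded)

+1

1 sodium outside the brackets (+1 each) → the complex ion is 1−.
Ligand charges: 1×NCS = -1; 1×CN = -1; sum -2.
Ag + (-2) = 1− ⇒ Ag is +1.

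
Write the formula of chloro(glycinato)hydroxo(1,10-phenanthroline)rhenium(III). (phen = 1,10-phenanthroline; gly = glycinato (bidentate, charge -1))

[ReCl(gly)(OH)(phen)]

Ligands: 1 hydroxo (OH, -1), 1 chloro (Cl, -1), 1 1,10-phenanthroline (phen, neutral), 1 glycinato (gly, -1). Ligand charge sum = -3.
With Re in oxidation state +3, the complex ion is [Re...].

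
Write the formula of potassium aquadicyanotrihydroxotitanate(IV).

Ligands: 2 cyano (CN, -1), 1 aqua (H2O, neutral), 3 hydroxo (OH, -1). Ligand charge sum = -5.
With Ti in oxidation state +4, the complex ion is [Ti...]^1−.
Charge balance with potassium (+1) requires 1 complex ion per 1 potassium.

K[Ti(CN)2(H2O)(OH)3]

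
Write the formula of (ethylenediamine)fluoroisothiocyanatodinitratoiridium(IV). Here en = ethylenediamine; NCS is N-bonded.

[Ir(en)F(NCS)(NO3)2]

Ligands: 1 ethylenediamine (en, neutral), 2 nitrato (NO3, -1), 1 fluoro (F, -1), 1 isothiocyanato (NCS, -1). Ligand charge sum = -4.
With Ir in oxidation state +4, the complex ion is [Ir...].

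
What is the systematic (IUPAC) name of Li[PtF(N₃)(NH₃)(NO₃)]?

The 1 lithium counter-ion carries a total charge of +1, so each complex ion is 1−.
Ligand charges: 1×nitrato (-1 each), 1×azido (-1 each), 1×ammine (neutral), 1×fluoro (-1 each); total -3. So Pt + (-3) = 1−, giving Pt = +2.
The complex ion is anionic, so platinum takes the -ate form platinate(II).

lithium ammineazidofluoronitratoplatinate(II)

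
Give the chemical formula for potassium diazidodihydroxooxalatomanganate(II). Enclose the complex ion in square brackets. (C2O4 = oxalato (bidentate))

Ligands: 2 azido (N3, -1), 1 oxalato (C2O4, -2), 2 hydroxo (OH, -1). Ligand charge sum = -6.
Charge balance with potassium (+1) requires 1 complex ion per 4 potassium.

K4[Mn(C2O4)(N3)2(OH)2]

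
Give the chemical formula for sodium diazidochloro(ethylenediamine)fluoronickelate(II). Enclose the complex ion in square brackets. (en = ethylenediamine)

Na2[NiCl(en)F(N3)2]

Ligands: 1 fluoro (F, -1), 2 azido (N3, -1), 1 ethylenediamine (en, neutral), 1 chloro (Cl, -1). Ligand charge sum = -4.
Charge balance with sodium (+1) requires 1 complex ion per 2 sodium.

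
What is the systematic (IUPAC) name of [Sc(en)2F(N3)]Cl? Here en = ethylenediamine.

azidobis(ethylenediamine)fluoroscandium(III) chloride

The 1 chloride counter-ion carries a total charge of -1, so each complex ion is 1+.
Ligand charges: 1×fluoro (-1 each), 2×ethylenediamine (neutral), 1×azido (-1 each); total -2. So Sc + (-2) = 1+, giving Sc = +3.
Ligands are named alphabetically: azido before ethylenediamine before fluoro.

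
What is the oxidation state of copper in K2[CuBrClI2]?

2 potassium outside the brackets (+1 each) → the complex ion is 2−.
Ligand charges: 2×I = -2; 1×Br = -1; 1×Cl = -1; sum -4.
Cu + (-4) = 2− ⇒ Cu is +2.

+2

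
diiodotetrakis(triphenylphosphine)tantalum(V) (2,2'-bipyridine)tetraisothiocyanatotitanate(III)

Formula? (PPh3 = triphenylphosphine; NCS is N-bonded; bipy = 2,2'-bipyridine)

Cation [Ta…]: ligand charges -2, Ta(V) ⇒ ion charge 3+.
Anion [Ti…]: ligand charges -4, Ti(III) ⇒ ion charge 1−.
One 3+ cation requires 3 of the 1− anion.

[TaI2(PPh3)4][Ti(bipy)(NCS)4]3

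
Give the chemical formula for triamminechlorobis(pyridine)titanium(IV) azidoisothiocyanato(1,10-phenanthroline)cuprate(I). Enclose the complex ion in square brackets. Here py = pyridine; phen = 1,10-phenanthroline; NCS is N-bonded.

Cation [Ti…]: ligand charges -1, Ti(IV) ⇒ ion charge 3+.
Anion [Cu…]: ligand charges -2, Cu(I) ⇒ ion charge 1−.
One 3+ cation requires 3 of the 1− anion.

[TiCl(NH3)3(py)2][Cu(N3)(NCS)(phen)]3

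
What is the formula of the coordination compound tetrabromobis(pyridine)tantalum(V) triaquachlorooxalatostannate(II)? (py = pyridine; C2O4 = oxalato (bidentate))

[TaBr4(py)2][Sn(C2O4)Cl(H2O)3]

Cation [Ta…]: ligand charges -4, Ta(V) ⇒ ion charge 1+.
Anion [Sn…]: ligand charges -3, Sn(II) ⇒ ion charge 1−.
One 1+ cation balances one 1− anion.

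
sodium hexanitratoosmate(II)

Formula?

Na4[Os(NO3)6]

Ligands: 6 nitrato (NO3, -1). Ligand charge sum = -6.
With Os in oxidation state +2, the complex ion is [Os...]^4−.
Charge balance with sodium (+1) requires 1 complex ion per 4 sodium.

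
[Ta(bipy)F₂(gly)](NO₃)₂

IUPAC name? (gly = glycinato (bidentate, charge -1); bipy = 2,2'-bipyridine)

(2,2'-bipyridine)difluoro(glycinato)tantalum(V) nitrate

The 2 nitrate counter-ions carry a total charge of -2, so each complex ion is 2+.
Ligand charges: 1×glycinato (-1 each), 1×2,2'-bipyridine (neutral), 2×fluoro (-1 each); total -3. So Ta + (-3) = 2+, giving Ta = +5.
Ligands are named alphabetically: bipyridine before fluoro before glycinato.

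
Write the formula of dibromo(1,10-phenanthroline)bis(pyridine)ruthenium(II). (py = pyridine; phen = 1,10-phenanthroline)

[RuBr2(phen)(py)2]

Ligands: 2 pyridine (py, neutral), 2 bromo (Br, -1), 1 1,10-phenanthroline (phen, neutral). Ligand charge sum = -2.
With Ru in oxidation state +2, the complex ion is [Ru...].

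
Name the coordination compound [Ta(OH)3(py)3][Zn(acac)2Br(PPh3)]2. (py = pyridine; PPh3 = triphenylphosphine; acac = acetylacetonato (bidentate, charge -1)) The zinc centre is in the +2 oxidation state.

trihydroxotris(pyridine)tantalum(V) bis(acetylacetonato)bromo(triphenylphosphine)zincate(II)

Both ions are complex: the cation is named first with the plain metal name, the anion second with the -ate form; each ion's ligands are alphabetised independently.
Zn is given as +2; the anion's ligand charges sum to -3, so the complex anion is 1−.
With 2 anions per cation, the cation must be 2×1 = 2+.
Cation: ligand charges sum to -3; for the ion to be 2+, Ta = +5.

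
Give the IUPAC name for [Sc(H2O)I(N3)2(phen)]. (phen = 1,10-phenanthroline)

aquadiazidoiodo(1,10-phenanthroline)scandium(III)

There is no counter-ion, so the complex is neutral overall.
Ligand charges: 1×aqua (neutral), 1×1,10-phenanthroline (neutral), 2×azido (-1 each), 1×iodo (-1 each); total -3. So Sc + (-3) = 0, giving Sc = +3.
Ligands are named alphabetically: aqua before azido before iodo before phenanthroline.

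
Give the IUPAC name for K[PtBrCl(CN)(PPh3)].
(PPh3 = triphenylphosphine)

potassium bromochlorocyano(triphenylphosphine)platinate(II)

The 1 potassium counter-ion carries a total charge of +1, so each complex ion is 1−.
Ligand charges: 1×cyano (-1 each), 1×triphenylphosphine (neutral), 1×chloro (-1 each), 1×bromo (-1 each); total -3. So Pt + (-3) = 1−, giving Pt = +2.
Ligands are named alphabetically: bromo before chloro before cyano before triphenylphosphine.
The complex ion is anionic, so platinum takes the -ate form platinate(II).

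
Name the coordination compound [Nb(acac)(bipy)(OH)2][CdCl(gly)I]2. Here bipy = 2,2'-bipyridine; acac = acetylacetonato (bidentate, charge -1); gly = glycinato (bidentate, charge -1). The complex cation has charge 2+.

Both ions are complex: the cation is named first with the plain metal name, the anion second with the -ate form; each ion's ligands are alphabetised independently.
The complex cation is given as 2+; its ligand charges sum to -3, so Nb = +5.
With 2 anions per cation, each anion must be 2/2 = 1−.
Anion: ligand charges sum to -3; for the ion to be 1−, Cd = +2.

(acetylacetonato)(2,2'-bipyridine)dihydroxoniobium(V) chloro(glycinato)iodocadmate(II)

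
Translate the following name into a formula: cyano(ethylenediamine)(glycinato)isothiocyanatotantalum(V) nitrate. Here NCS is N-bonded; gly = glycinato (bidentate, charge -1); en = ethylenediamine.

[Ta(CN)(en)(gly)(NCS)](NO3)2

Ligands: 1 cyano (CN, -1), 1 isothiocyanato (NCS, -1), 1 glycinato (gly, -1), 1 ethylenediamine (en, neutral). Ligand charge sum = -3.
With Ta in oxidation state +5, the complex ion is [Ta...]^2+.
Charge balance with nitrate (-1) requires 1 complex ion per 2 nitrate.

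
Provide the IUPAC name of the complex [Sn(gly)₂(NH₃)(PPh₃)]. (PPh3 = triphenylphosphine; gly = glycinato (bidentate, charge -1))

There is no counter-ion, so the complex is neutral overall.
Ligand charges: 1×triphenylphosphine (neutral), 1×ammine (neutral), 2×glycinato (-1 each); total -2. So Sn + (-2) = 0, giving Sn = +2.
Ligands are named alphabetically: ammine before glycinato before triphenylphosphine.

amminebis(glycinato)(triphenylphosphine)tin(II)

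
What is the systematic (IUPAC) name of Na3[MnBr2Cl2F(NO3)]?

sodium dibromodichlorofluoronitratomanganate(III)

The 3 sodium counter-ions carry a total charge of +3, so each complex ion is 3−.
Ligand charges: 2×chloro (-1 each), 1×nitrato (-1 each), 1×fluoro (-1 each), 2×bromo (-1 each); total -6. So Mn + (-6) = 3−, giving Mn = +3.
The complex ion is anionic, so manganese takes the -ate form manganate(III).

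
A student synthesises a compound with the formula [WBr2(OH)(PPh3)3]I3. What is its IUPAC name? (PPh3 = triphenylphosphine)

The 3 iodide counter-ions carry a total charge of -3, so each complex ion is 3+.
Ligand charges: 1×hydroxo (-1 each), 3×triphenylphosphine (neutral), 2×bromo (-1 each); total -3. So W + (-3) = 3+, giving W = +6.
Ligands are named alphabetically: bromo before hydroxo before triphenylphosphine.

dibromohydroxotris(triphenylphosphine)tungsten(VI) iodide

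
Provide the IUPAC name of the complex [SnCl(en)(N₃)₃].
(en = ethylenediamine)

triazidochloro(ethylenediamine)tin(IV)

There is no counter-ion, so the complex is neutral overall.
Ligand charges: 1×chloro (-1 each), 1×ethylenediamine (neutral), 3×azido (-1 each); total -4. So Sn + (-4) = 0, giving Sn = +4.
Ligands are named alphabetically: azido before chloro before ethylenediamine.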